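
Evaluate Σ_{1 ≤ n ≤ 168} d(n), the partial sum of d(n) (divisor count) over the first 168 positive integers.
Σ_{n ≤ 168} d(n) = 894

Compute d(n) for each 1 ≤ n ≤ 168: d(1) = 1, d(2) = 2, d(3) = 2, d(4) = 3, d(5) = 2, d(6) = 4, d(7) = 2, d(8) = 4, d(9) = 3, d(10) = 4, d(11) = 2, d(12) = 6, d(13) = 2, d(14) = 4, d(15) = 4, d(16) = 5, d(17) = 2, d(18) = 6, d(19) = 2, d(20) = 6, d(21) = 4, d(22) = 4, d(23) = 2, d(24) = 8, d(25) = 3, d(26) = 4, d(27) = 4, d(28) = 6, d(29) = 2, d(30) = 8, d(31) = 2, d(32) = 6, d(33) = 4, d(34) = 4, d(35) = 4, d(36) = 9, d(37) = 2, d(38) = 4, d(39) = 4, d(40) = 8, d(41) = 2, d(42) = 8, d(43) = 2, d(44) = 6, d(45) = 6, d(46) = 4, d(47) = 2, d(48) = 10, d(49) = 3, d(50) = 6, d(51) = 4, d(52) = 6, d(53) = 2, d(54) = 8, d(55) = 4, d(56) = 8, d(57) = 4, d(58) = 4, d(59) = 2, d(60) = 12, d(61) = 2, d(62) = 4, d(63) = 6, d(64) = 7, d(65) = 4, d(66) = 8, d(67) = 2, d(68) = 6, d(69) = 4, d(70) = 8, d(71) = 2, d(72) = 12, d(73) = 2, d(74) = 4, d(75) = 6, d(76) = 6, d(77) = 4, d(78) = 8, d(79) = 2, d(80) = 10, d(81) = 5, d(82) = 4, d(83) = 2, d(84) = 12, d(85) = 4, d(86) = 4, d(87) = 4, d(88) = 8, d(89) = 2, d(90) = 12, d(91) = 4, d(92) = 6, d(93) = 4, d(94) = 4, d(95) = 4, d(96) = 12, d(97) = 2, d(98) = 6, d(99) = 6, d(100) = 9, d(101) = 2, d(102) = 8, d(103) = 2, d(104) = 8, d(105) = 8, d(106) = 4, d(107) = 2, d(108) = 12, d(109) = 2, d(110) = 8, d(111) = 4, d(112) = 10, d(113) = 2, d(114) = 8, d(115) = 4, d(116) = 6, d(117) = 6, d(118) = 4, d(119) = 4, d(120) = 16, d(121) = 3, d(122) = 4, d(123) = 4, d(124) = 6, d(125) = 4, d(126) = 12, d(127) = 2, d(128) = 8, d(129) = 4, d(130) = 8, d(131) = 2, d(132) = 12, d(133) = 4, d(134) = 4, d(135) = 8, d(136) = 8, d(137) = 2, d(138) = 8, d(139) = 2, d(140) = 12, d(141) = 4, d(142) = 4, d(143) = 4, d(144) = 15, d(145) = 4, d(146) = 4, d(147) = 6, d(148) = 6, d(149) = 2, d(150) = 12, d(151) = 2, d(152) = 8, d(153) = 6, d(154) = 8, d(155) = 4, d(156) = 12, d(157) = 2, d(158) = 4, d(159) = 4, d(160) = 12, d(161) = 4, d(162) = 10, d(163) = 2, d(164) = 6, d(165) = 8, d(166) = 4, d(167) = 2, d(168) = 16. Summing all 168 values: 894. (Dirichlet's divisor formula: Σ_{n ≤ x} d(n) = x ln(x) + (2γ − 1) x + O(√x). For x = 168, the asymptotic estimate is ≈ 886.77.)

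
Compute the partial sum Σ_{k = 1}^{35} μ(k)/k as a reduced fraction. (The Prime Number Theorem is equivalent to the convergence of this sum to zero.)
Σ μ(k)/k = 2562470143/100280245065

Values of μ(k) for 1 ≤ k ≤ 35: μ(1) = 1, μ(2) = -1, μ(3) = -1, μ(5) = -1, μ(6) = 1, μ(7) = -1, μ(10) = 1, μ(11) = -1, μ(13) = -1, μ(14) = 1, μ(15) = 1, μ(17) = -1, μ(19) = -1, μ(21) = 1, μ(22) = 1, μ(23) = -1, μ(26) = 1, μ(29) = -1, μ(30) = -1, μ(31) = -1, μ(33) = 1, μ(34) = 1, μ(35) = 1, with μ = 0 on non-squarefree integers. Summing μ(k)/k for k where μ(k) ≠ 0 gives 2562470143/100280245065 ≈ 0.0256. (PNT ⟺ this sum → 0 as n → ∞.)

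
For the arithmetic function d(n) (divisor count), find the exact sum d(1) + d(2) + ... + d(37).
Σ_{n ≤ 37} d(n) = 142

Compute d(n) for each 1 ≤ n ≤ 37: d(1) = 1, d(2) = 2, d(3) = 2, d(4) = 3, d(5) = 2, d(6) = 4, d(7) = 2, d(8) = 4, d(9) = 3, d(10) = 4, d(11) = 2, d(12) = 6, d(13) = 2, d(14) = 4, d(15) = 4, d(16) = 5, d(17) = 2, d(18) = 6, d(19) = 2, d(20) = 6, d(21) = 4, d(22) = 4, d(23) = 2, d(24) = 8, d(25) = 3, d(26) = 4, d(27) = 4, d(28) = 6, d(29) = 2, d(30) = 8, d(31) = 2, d(32) = 6, d(33) = 4, d(34) = 4, d(35) = 4, d(36) = 9, d(37) = 2. Summing all 37 values: 142. (Dirichlet's divisor formula: Σ_{n ≤ x} d(n) = x ln(x) + (2γ − 1) x + O(√x). For x = 37, the asymptotic estimate is ≈ 139.32.)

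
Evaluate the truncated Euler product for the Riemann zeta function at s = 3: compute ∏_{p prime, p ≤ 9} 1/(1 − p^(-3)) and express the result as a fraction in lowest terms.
∏ = 18375/15314

The primes p ≤ 9 are [2, 3, 5, 7]. For each prime, (1 − 1/p^3)^(-1) = p^3 / (p^3 − 1). The product is (1 − 1/2^3)^(-1), (1 − 1/3^3)^(-1), (1 − 1/5^3)^(-1), (1 − 1/7^3)^(-1) = ∏ p^3 / (p^3 − 1) = 18375/15314.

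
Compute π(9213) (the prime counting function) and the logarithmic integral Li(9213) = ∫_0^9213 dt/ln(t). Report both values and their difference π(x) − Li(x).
π(9213) = 1142;  Li(9213) ≈ 1160.31;  π(x) − Li(x) ≈ -18.31.

Direct count of primes ≤ 9213 gives π(9213) = 1142. Numerical evaluation of the logarithmic integral gives Li(9213) ≈ 1160.31. The difference π(x) − Li(x) ≈ -18.31 is typically negative for small/moderate x (Li(x) overestimates), though Littlewood's theorem shows this sign changes infinitely often.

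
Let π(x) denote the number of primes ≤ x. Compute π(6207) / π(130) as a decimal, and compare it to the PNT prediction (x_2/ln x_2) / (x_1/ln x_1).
π(6207)/π(130) = 807/31 ≈ 26.0323;  PNT prediction ≈ 26.6111.

π(130) = 31 and π(6207) = 807, so π(6207)/π(130) ≈ 26.0323. The PNT-predicted ratio is (6207/ln(6207)) / (130/ln(130)) ≈ 26.6111. The two agree to within a few percent, as expected.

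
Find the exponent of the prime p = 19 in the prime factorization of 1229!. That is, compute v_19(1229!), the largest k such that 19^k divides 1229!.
v_19(1229!) = 67

Legendre's formula: v_p(n!) = Σ_{k ≥ 1} ⌊n / p^k⌋. For p = 19, n = 1229, the terms are:
  ⌊1229/19^1⌋ = ⌊1229/19⌋ = 64
  ⌊1229/19^2⌋ = ⌊1229/361⌋ = 3
(the next term ⌊1229/19^3⌋ = 0, terminating the sum). Summing: v_19(1229!) = 64 + 3 = 67.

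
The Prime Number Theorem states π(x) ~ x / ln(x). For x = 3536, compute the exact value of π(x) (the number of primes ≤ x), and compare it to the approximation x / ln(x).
π(3536) = 494;  x/ln(x) ≈ 432.76;  relative error ≈ 12.40%.

Directly count primes up to 3536: π(3536) = 494. The PNT approximation gives 3536/ln(3536) ≈ 3536/8.17075 ≈ 432.76. Relative error (π(x) − x/ln(x)) / π(x) ≈ 12.40%; the approximation is known to undercount slightly (Li(x) is a better estimate).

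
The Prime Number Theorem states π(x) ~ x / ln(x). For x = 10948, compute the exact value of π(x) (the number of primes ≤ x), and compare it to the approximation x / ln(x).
π(10948) = 1329;  x/ln(x) ≈ 1177.09;  relative error ≈ 11.43%.

Directly count primes up to 10948: π(10948) = 1329. The PNT approximation gives 10948/ln(10948) ≈ 10948/9.30091 ≈ 1177.09. Relative error (π(x) − x/ln(x)) / π(x) ≈ 11.43%; the approximation is known to undercount slightly (Li(x) is a better estimate).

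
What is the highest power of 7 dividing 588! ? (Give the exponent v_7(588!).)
v_7(588!) = 97

Legendre's formula: v_p(n!) = Σ_{k ≥ 1} ⌊n / p^k⌋. For p = 7, n = 588, the terms are:
  ⌊588/7^1⌋ = ⌊588/7⌋ = 84
  ⌊588/7^2⌋ = ⌊588/49⌋ = 12
  ⌊588/7^3⌋ = ⌊588/343⌋ = 1
(the next term ⌊588/7^4⌋ = 0, terminating the sum). Summing: v_7(588!) = 84 + 12 + 1 = 97.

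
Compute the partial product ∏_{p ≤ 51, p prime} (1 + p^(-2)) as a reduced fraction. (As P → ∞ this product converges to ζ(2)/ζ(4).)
∏ = 101793085732936000000000/67237345888235944242129

The primes p ≤ 51 are [2, 3, 5, 7, 11, 13, 17, 19, 23, 29, 31, 37, 41, 43, 47]. For each, (1 + 1/p^2) = (p^2 + 1)/p^2. Multiplying these fractions over p ∈ [2, 3, 5, 7, 11, 13, 17, 19, 23, 29, 31, 37, 41, 43, 47] gives 101793085732936000000000/67237345888235944242129. (In the limit P → ∞ this tends to ζ(2)/ζ(4).)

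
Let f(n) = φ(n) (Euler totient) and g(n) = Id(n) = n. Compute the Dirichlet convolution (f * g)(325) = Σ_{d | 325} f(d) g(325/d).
(φ * Id)(325) = 1625

Divisors of 325: [1, 5, 13, 25, 65, 325]. For each d | 325:
  d = 1: φ(1) · Id(325/1) = 1 · 325 = 325
  d = 5: φ(5) · Id(325/5) = 4 · 65 = 260
  d = 13: φ(13) · Id(325/13) = 12 · 25 = 300
  d = 25: φ(25) · Id(325/25) = 20 · 13 = 260
  d = 65: φ(65) · Id(325/65) = 48 · 5 = 240
  d = 325: φ(325) · Id(325/325) = 240 · 1 = 240
Summing: (φ * Id)(325) = 325 + 260 + 300 + 260 + 240 + 240 = 1625.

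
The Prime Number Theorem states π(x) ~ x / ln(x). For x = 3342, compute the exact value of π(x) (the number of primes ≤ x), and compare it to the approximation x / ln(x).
π(3342) = 470;  x/ln(x) ≈ 411.86;  relative error ≈ 12.37%.

Directly count primes up to 3342: π(3342) = 470. The PNT approximation gives 3342/ln(3342) ≈ 3342/8.11432 ≈ 411.86. Relative error (π(x) − x/ln(x)) / π(x) ≈ 12.37%; the approximation is known to undercount slightly (Li(x) is a better estimate).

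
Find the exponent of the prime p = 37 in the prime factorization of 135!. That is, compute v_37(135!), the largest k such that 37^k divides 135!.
v_37(135!) = 3

Legendre's formula: v_p(n!) = Σ_{k ≥ 1} ⌊n / p^k⌋. For p = 37, n = 135, the terms are:
  ⌊135/37^1⌋ = ⌊135/37⌋ = 3
(the next term ⌊135/37^2⌋ = 0, terminating the sum). Summing: v_37(135!) = 3 = 3.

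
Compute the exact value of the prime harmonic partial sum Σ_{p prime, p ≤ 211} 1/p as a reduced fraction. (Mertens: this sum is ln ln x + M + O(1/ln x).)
Σ 1/p = 3215488142498485484492183158345029261034221047849345857469577412562094716564064084247/1645783550795210387735581011435590727981167322669649249414629852197255934130751870910

π(211) = 47, so the primes ≤ 211 are [2, 3, 5, 7, 11, 13, 17, 19, 23, 29, 31, 37, 41, 43, 47, 53, 59, 61, 67, 71, 73, 79, 83, 89, 97, 101, 103, 107, 109, 113, 127, 131, 137, 139, 149, 151, 157, 163, 167, 173, 179, 181, 191, 193, 197, 199, 211]. Summing 1/p over these primes: 3215488142498485484492183158345029261034221047849345857469577412562094716564064084247/1645783550795210387735581011435590727981167322669649249414629852197255934130751870910 ≈ 1.9538. Mertens estimate ln ln(211) + 0.2615 ≈ 1.9389.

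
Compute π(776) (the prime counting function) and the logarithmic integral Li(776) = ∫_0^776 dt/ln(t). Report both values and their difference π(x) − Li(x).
π(776) = 137;  Li(776) ≈ 144.60;  π(x) − Li(x) ≈ -7.60.

Direct count of primes ≤ 776 gives π(776) = 137. Numerical evaluation of the logarithmic integral gives Li(776) ≈ 144.60. The difference π(x) − Li(x) ≈ -7.60 is typically negative for small/moderate x (Li(x) overestimates), though Littlewood's theorem shows this sign changes infinitely often.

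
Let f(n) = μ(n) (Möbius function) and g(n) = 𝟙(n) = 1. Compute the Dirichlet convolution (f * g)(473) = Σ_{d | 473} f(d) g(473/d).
(μ * 𝟙)(473) = 0

Divisors of 473: [1, 11, 43, 473]. For each d | 473:
  d = 1: μ(1) · 𝟙(473/1) = 1 · 1 = 1
  d = 11: μ(11) · 𝟙(473/11) = -1 · 1 = -1
  d = 43: μ(43) · 𝟙(473/43) = -1 · 1 = -1
  d = 473: μ(473) · 𝟙(473/473) = 1 · 1 = 1
Summing: (μ * 𝟙)(473) = 1 + -1 + -1 + 1 = 0.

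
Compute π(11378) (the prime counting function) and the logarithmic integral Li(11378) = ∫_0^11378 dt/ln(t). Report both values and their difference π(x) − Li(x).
π(11378) = 1373;  Li(11378) ≈ 1394.69;  π(x) − Li(x) ≈ -21.69.

Direct count of primes ≤ 11378 gives π(11378) = 1373. Numerical evaluation of the logarithmic integral gives Li(11378) ≈ 1394.69. The difference π(x) − Li(x) ≈ -21.69 is typically negative for small/moderate x (Li(x) overestimates), though Littlewood's theorem shows this sign changes infinitely often.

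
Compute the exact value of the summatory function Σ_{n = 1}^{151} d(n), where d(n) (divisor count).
Σ_{n ≤ 151} d(n) = 782

Compute d(n) for each 1 ≤ n ≤ 151: d(1) = 1, d(2) = 2, d(3) = 2, d(4) = 3, d(5) = 2, d(6) = 4, d(7) = 2, d(8) = 4, d(9) = 3, d(10) = 4, d(11) = 2, d(12) = 6, d(13) = 2, d(14) = 4, d(15) = 4, d(16) = 5, d(17) = 2, d(18) = 6, d(19) = 2, d(20) = 6, d(21) = 4, d(22) = 4, d(23) = 2, d(24) = 8, d(25) = 3, d(26) = 4, d(27) = 4, d(28) = 6, d(29) = 2, d(30) = 8, d(31) = 2, d(32) = 6, d(33) = 4, d(34) = 4, d(35) = 4, d(36) = 9, d(37) = 2, d(38) = 4, d(39) = 4, d(40) = 8, d(41) = 2, d(42) = 8, d(43) = 2, d(44) = 6, d(45) = 6, d(46) = 4, d(47) = 2, d(48) = 10, d(49) = 3, d(50) = 6, d(51) = 4, d(52) = 6, d(53) = 2, d(54) = 8, d(55) = 4, d(56) = 8, d(57) = 4, d(58) = 4, d(59) = 2, d(60) = 12, d(61) = 2, d(62) = 4, d(63) = 6, d(64) = 7, d(65) = 4, d(66) = 8, d(67) = 2, d(68) = 6, d(69) = 4, d(70) = 8, d(71) = 2, d(72) = 12, d(73) = 2, d(74) = 4, d(75) = 6, d(76) = 6, d(77) = 4, d(78) = 8, d(79) = 2, d(80) = 10, d(81) = 5, d(82) = 4, d(83) = 2, d(84) = 12, d(85) = 4, d(86) = 4, d(87) = 4, d(88) = 8, d(89) = 2, d(90) = 12, d(91) = 4, d(92) = 6, d(93) = 4, d(94) = 4, d(95) = 4, d(96) = 12, d(97) = 2, d(98) = 6, d(99) = 6, d(100) = 9, d(101) = 2, d(102) = 8, d(103) = 2, d(104) = 8, d(105) = 8, d(106) = 4, d(107) = 2, d(108) = 12, d(109) = 2, d(110) = 8, d(111) = 4, d(112) = 10, d(113) = 2, d(114) = 8, d(115) = 4, d(116) = 6, d(117) = 6, d(118) = 4, d(119) = 4, d(120) = 16, d(121) = 3, d(122) = 4, d(123) = 4, d(124) = 6, d(125) = 4, d(126) = 12, d(127) = 2, d(128) = 8, d(129) = 4, d(130) = 8, d(131) = 2, d(132) = 12, d(133) = 4, d(134) = 4, d(135) = 8, d(136) = 8, d(137) = 2, d(138) = 8, d(139) = 2, d(140) = 12, d(141) = 4, d(142) = 4, d(143) = 4, d(144) = 15, d(145) = 4, d(146) = 4, d(147) = 6, d(148) = 6, d(149) = 2, d(150) = 12, d(151) = 2. Summing all 151 values: 782. (Dirichlet's divisor formula: Σ_{n ≤ x} d(n) = x ln(x) + (2γ − 1) x + O(√x). For x = 151, the asymptotic estimate is ≈ 780.93.)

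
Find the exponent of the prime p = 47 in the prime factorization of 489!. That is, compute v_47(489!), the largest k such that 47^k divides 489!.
v_47(489!) = 10

Legendre's formula: v_p(n!) = Σ_{k ≥ 1} ⌊n / p^k⌋. For p = 47, n = 489, the terms are:
  ⌊489/47^1⌋ = ⌊489/47⌋ = 10
(the next term ⌊489/47^2⌋ = 0, terminating the sum). Summing: v_47(489!) = 10 = 10.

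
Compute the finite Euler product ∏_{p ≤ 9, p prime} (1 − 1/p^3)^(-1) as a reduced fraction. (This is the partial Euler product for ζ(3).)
∏ = 18375/15314

The primes p ≤ 9 are [2, 3, 5, 7]. For each prime, (1 − 1/p^3)^(-1) = p^3 / (p^3 − 1). The product is (1 − 1/2^3)^(-1), (1 − 1/3^3)^(-1), (1 − 1/5^3)^(-1), (1 − 1/7^3)^(-1) = ∏ p^3 / (p^3 − 1) = 18375/15314.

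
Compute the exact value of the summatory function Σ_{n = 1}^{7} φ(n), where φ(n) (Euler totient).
Σ_{n ≤ 7} φ(n) = 18

Compute φ(n) for each 1 ≤ n ≤ 7: φ(1) = 1, φ(2) = 1, φ(3) = 2, φ(4) = 2, φ(5) = 4, φ(6) = 2, φ(7) = 6. Summing all 7 values: 18. (Average order: Σ_{n ≤ x} φ(n) ~ (3/π²) x². For x = 7, (3/π²)·7² ≈ 14.89.)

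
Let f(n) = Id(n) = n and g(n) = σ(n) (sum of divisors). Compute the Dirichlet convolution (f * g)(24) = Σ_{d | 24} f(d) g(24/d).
(Id * σ)(24) = 343

Divisors of 24: [1, 2, 3, 4, 6, 8, 12, 24]. For each d | 24:
  d = 1: Id(1) · σ(24/1) = 1 · 60 = 60
  d = 2: Id(2) · σ(24/2) = 2 · 28 = 56
  d = 3: Id(3) · σ(24/3) = 3 · 15 = 45
  d = 4: Id(4) · σ(24/4) = 4 · 12 = 48
  d = 6: Id(6) · σ(24/6) = 6 · 7 = 42
  d = 8: Id(8) · σ(24/8) = 8 · 4 = 32
  d = 12: Id(12) · σ(24/12) = 12 · 3 = 36
  d = 24: Id(24) · σ(24/24) = 24 · 1 = 24
Summing: (Id * σ)(24) = 60 + 56 + 45 + 48 + 42 + 32 + 36 + 24 = 343.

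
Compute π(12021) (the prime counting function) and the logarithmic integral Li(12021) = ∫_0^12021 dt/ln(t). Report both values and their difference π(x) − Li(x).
π(12021) = 1440;  Li(12021) ≈ 1463.33;  π(x) − Li(x) ≈ -23.33.

Direct count of primes ≤ 12021 gives π(12021) = 1440. Numerical evaluation of the logarithmic integral gives Li(12021) ≈ 1463.33. The difference π(x) − Li(x) ≈ -23.33 is typically negative for small/moderate x (Li(x) overestimates), though Littlewood's theorem shows this sign changes infinitely often.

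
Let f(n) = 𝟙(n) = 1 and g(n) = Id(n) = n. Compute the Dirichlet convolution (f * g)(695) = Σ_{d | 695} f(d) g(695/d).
(𝟙 * Id)(695) = 840

Divisors of 695: [1, 5, 139, 695]. For each d | 695:
  d = 1: 𝟙(1) · Id(695/1) = 1 · 695 = 695
  d = 5: 𝟙(5) · Id(695/5) = 1 · 139 = 139
  d = 139: 𝟙(139) · Id(695/139) = 1 · 5 = 5
  d = 695: 𝟙(695) · Id(695/695) = 1 · 1 = 1
Summing: (𝟙 * Id)(695) = 695 + 139 + 5 + 1 = 840.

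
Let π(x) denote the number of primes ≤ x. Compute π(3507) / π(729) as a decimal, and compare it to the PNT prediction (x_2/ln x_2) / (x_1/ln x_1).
π(3507)/π(729) = 489/129 ≈ 3.7907;  PNT prediction ≈ 3.8849.

π(729) = 129 and π(3507) = 489, so π(3507)/π(729) ≈ 3.7907. The PNT-predicted ratio is (3507/ln(3507)) / (729/ln(729)) ≈ 3.8849. The two agree to within a few percent, as expected.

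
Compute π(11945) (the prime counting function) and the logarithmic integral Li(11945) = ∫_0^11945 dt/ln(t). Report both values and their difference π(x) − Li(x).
π(11945) = 1432;  Li(11945) ≈ 1455.24;  π(x) − Li(x) ≈ -23.24.

Direct count of primes ≤ 11945 gives π(11945) = 1432. Numerical evaluation of the logarithmic integral gives Li(11945) ≈ 1455.24. The difference π(x) − Li(x) ≈ -23.24 is typically negative for small/moderate x (Li(x) overestimates), though Littlewood's theorem shows this sign changes infinitely often.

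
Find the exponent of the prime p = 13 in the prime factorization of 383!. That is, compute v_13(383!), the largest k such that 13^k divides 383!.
v_13(383!) = 31

Legendre's formula: v_p(n!) = Σ_{k ≥ 1} ⌊n / p^k⌋. For p = 13, n = 383, the terms are:
  ⌊383/13^1⌋ = ⌊383/13⌋ = 29
  ⌊383/13^2⌋ = ⌊383/169⌋ = 2
(the next term ⌊383/13^3⌋ = 0, terminating the sum). Summing: v_13(383!) = 29 + 2 = 31.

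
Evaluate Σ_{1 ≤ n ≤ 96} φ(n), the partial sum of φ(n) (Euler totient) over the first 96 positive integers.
Σ_{n ≤ 96} φ(n) = 2806

Compute φ(n) for each 1 ≤ n ≤ 96: φ(1) = 1, φ(2) = 1, φ(3) = 2, φ(4) = 2, φ(5) = 4, φ(6) = 2, φ(7) = 6, φ(8) = 4, φ(9) = 6, φ(10) = 4, φ(11) = 10, φ(12) = 4, φ(13) = 12, φ(14) = 6, φ(15) = 8, φ(16) = 8, φ(17) = 16, φ(18) = 6, φ(19) = 18, φ(20) = 8, φ(21) = 12, φ(22) = 10, φ(23) = 22, φ(24) = 8, φ(25) = 20, φ(26) = 12, φ(27) = 18, φ(28) = 12, φ(29) = 28, φ(30) = 8, φ(31) = 30, φ(32) = 16, φ(33) = 20, φ(34) = 16, φ(35) = 24, φ(36) = 12, φ(37) = 36, φ(38) = 18, φ(39) = 24, φ(40) = 16, φ(41) = 40, φ(42) = 12, φ(43) = 42, φ(44) = 20, φ(45) = 24, φ(46) = 22, φ(47) = 46, φ(48) = 16, φ(49) = 42, φ(50) = 20, φ(51) = 32, φ(52) = 24, φ(53) = 52, φ(54) = 18, φ(55) = 40, φ(56) = 24, φ(57) = 36, φ(58) = 28, φ(59) = 58, φ(60) = 16, φ(61) = 60, φ(62) = 30, φ(63) = 36, φ(64) = 32, φ(65) = 48, φ(66) = 20, φ(67) = 66, φ(68) = 32, φ(69) = 44, φ(70) = 24, φ(71) = 70, φ(72) = 24, φ(73) = 72, φ(74) = 36, φ(75) = 40, φ(76) = 36, φ(77) = 60, φ(78) = 24, φ(79) = 78, φ(80) = 32, φ(81) = 54, φ(82) = 40, φ(83) = 82, φ(84) = 24, φ(85) = 64, φ(86) = 42, φ(87) = 56, φ(88) = 40, φ(89) = 88, φ(90) = 24, φ(91) = 72, φ(92) = 44, φ(93) = 60, φ(94) = 46, φ(95) = 72, φ(96) = 32. Summing all 96 values: 2806. (Average order: Σ_{n ≤ x} φ(n) ~ (3/π²) x². For x = 96, (3/π²)·96² ≈ 2801.33.)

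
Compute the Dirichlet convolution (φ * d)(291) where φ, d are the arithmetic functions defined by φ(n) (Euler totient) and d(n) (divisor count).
(φ * d)(291) = 392

Divisors of 291: [1, 3, 97, 291]. For each d | 291:
  d = 1: φ(1) · d(291/1) = 1 · 4 = 4
  d = 3: φ(3) · d(291/3) = 2 · 2 = 4
  d = 97: φ(97) · d(291/97) = 96 · 2 = 192
  d = 291: φ(291) · d(291/291) = 192 · 1 = 192
Summing: (φ * d)(291) = 4 + 4 + 192 + 192 = 392.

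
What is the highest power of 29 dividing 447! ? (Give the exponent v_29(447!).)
v_29(447!) = 15

Legendre's formula: v_p(n!) = Σ_{k ≥ 1} ⌊n / p^k⌋. For p = 29, n = 447, the terms are:
  ⌊447/29^1⌋ = ⌊447/29⌋ = 15
(the next term ⌊447/29^2⌋ = 0, terminating the sum). Summing: v_29(447!) = 15 = 15.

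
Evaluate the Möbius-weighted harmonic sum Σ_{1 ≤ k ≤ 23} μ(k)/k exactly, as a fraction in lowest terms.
Σ μ(k)/k = -249979/223092870

Values of μ(k) for 1 ≤ k ≤ 23: μ(1) = 1, μ(2) = -1, μ(3) = -1, μ(5) = -1, μ(6) = 1, μ(7) = -1, μ(10) = 1, μ(11) = -1, μ(13) = -1, μ(14) = 1, μ(15) = 1, μ(17) = -1, μ(19) = -1, μ(21) = 1, μ(22) = 1, μ(23) = -1, with μ = 0 on non-squarefree integers. Summing μ(k)/k for k where μ(k) ≠ 0 gives -249979/223092870 ≈ -0.0011. (PNT ⟺ this sum → 0 as n → ∞.)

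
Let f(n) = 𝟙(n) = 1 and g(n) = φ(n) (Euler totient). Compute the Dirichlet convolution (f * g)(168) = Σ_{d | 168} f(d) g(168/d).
(𝟙 * φ)(168) = 168

Divisors of 168: [1, 2, 3, 4, 6, 7, 8, 12, 14, 21, 24, 28, 42, 56, 84, 168]. For each d | 168:
  d = 1: 𝟙(1) · φ(168/1) = 1 · 48 = 48
  d = 2: 𝟙(2) · φ(168/2) = 1 · 24 = 24
  d = 3: 𝟙(3) · φ(168/3) = 1 · 24 = 24
  d = 4: 𝟙(4) · φ(168/4) = 1 · 12 = 12
  d = 6: 𝟙(6) · φ(168/6) = 1 · 12 = 12
  d = 7: 𝟙(7) · φ(168/7) = 1 · 8 = 8
  d = 8: 𝟙(8) · φ(168/8) = 1 · 12 = 12
  d = 12: 𝟙(12) · φ(168/12) = 1 · 6 = 6
  d = 14: 𝟙(14) · φ(168/14) = 1 · 4 = 4
  d = 21: 𝟙(21) · φ(168/21) = 1 · 4 = 4
  d = 24: 𝟙(24) · φ(168/24) = 1 · 6 = 6
  d = 28: 𝟙(28) · φ(168/28) = 1 · 2 = 2
  d = 42: 𝟙(42) · φ(168/42) = 1 · 2 = 2
  d = 56: 𝟙(56) · φ(168/56) = 1 · 2 = 2
  d = 84: 𝟙(84) · φ(168/84) = 1 · 1 = 1
  d = 168: 𝟙(168) · φ(168/168) = 1 · 1 = 1
Summing: (𝟙 * φ)(168) = 48 + 24 + 24 + 12 + 12 + 8 + 12 + 6 + 4 + 4 + 6 + 2 + 2 + 2 + 1 + 1 = 168.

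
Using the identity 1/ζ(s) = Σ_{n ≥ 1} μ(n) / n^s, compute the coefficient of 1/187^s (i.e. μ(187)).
μ(187) = 1

Factor n = 187 = 11 · 17. μ(n) = 0 if any exponent ≥ 2 (not squarefree); otherwise μ(n) = (−1)^{ω(n)} where ω(n) is the number of distinct prime factors. Applying: μ(187) = 1.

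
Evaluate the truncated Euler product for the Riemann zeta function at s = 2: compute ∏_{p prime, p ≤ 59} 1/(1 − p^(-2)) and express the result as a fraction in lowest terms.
∏ = 4205363768417768013291880649341/2564836551747260156404039680000

The primes p ≤ 59 are [2, 3, 5, 7, 11, 13, 17, 19, 23, 29, 31, 37, 41, 43, 47, 53, 59]. For each prime, (1 − 1/p^2)^(-1) = p^2 / (p^2 − 1). The product is (1 − 1/2^2)^(-1), (1 − 1/3^2)^(-1), (1 − 1/5^2)^(-1), (1 − 1/7^2)^(-1), (1 − 1/11^2)^(-1), (1 − 1/13^2)^(-1), (1 − 1/17^2)^(-1), (1 − 1/19^2)^(-1), (1 − 1/23^2)^(-1), (1 − 1/29^2)^(-1), (1 − 1/31^2)^(-1), (1 − 1/37^2)^(-1), (1 − 1/41^2)^(-1), (1 − 1/43^2)^(-1), (1 − 1/47^2)^(-1), (1 − 1/53^2)^(-1), (1 − 1/59^2)^(-1) = ∏ p^2 / (p^2 − 1) = 4205363768417768013291880649341/2564836551747260156404039680000.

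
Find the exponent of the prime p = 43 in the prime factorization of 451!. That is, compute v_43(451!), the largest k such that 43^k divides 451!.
v_43(451!) = 10

Legendre's formula: v_p(n!) = Σ_{k ≥ 1} ⌊n / p^k⌋. For p = 43, n = 451, the terms are:
  ⌊451/43^1⌋ = ⌊451/43⌋ = 10
(the next term ⌊451/43^2⌋ = 0, terminating the sum). Summing: v_43(451!) = 10 = 10.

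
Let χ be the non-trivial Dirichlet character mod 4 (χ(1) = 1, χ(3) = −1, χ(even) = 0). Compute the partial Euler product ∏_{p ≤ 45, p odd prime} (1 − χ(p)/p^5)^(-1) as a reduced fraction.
∏ = 32740559305695385712389870979185370874149053476477367448414215/32866839245274949258617282425703153368289421339680491851218944

The odd primes p ≤ 45 are [3, 5, 7, 11, 13, 17, 19, 23, 29, 31, 37, 41, 43]. For each, χ(p) = 1 if p ≡ 1 mod 4, χ(p) = −1 if p ≡ 3 mod 4. Taking (1 − χ(p)/p^5)^(-1) = p^5/(p^5 − χ(p)): (1 − (-1)/3^5)^(-1) · (1 − (1)/5^5)^(-1) · (1 − (-1)/7^5)^(-1) · (1 − (-1)/11^5)^(-1) · (1 − (1)/13^5)^(-1) · (1 − (1)/17^5)^(-1) · (1 − (-1)/19^5)^(-1) · (1 − (-1)/23^5)^(-1) · (1 − (1)/29^5)^(-1) · (1 − (-1)/31^5)^(-1) · (1 − (1)/37^5)^(-1) · (1 − (1)/41^5)^(-1) · (1 − (-1)/43^5)^(-1) = 32740559305695385712389870979185370874149053476477367448414215/32866839245274949258617282425703153368289421339680491851218944.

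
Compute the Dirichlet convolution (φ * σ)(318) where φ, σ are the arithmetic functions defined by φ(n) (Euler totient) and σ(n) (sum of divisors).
(φ * σ)(318) = 2544

Divisors of 318: [1, 2, 3, 6, 53, 106, 159, 318]. For each d | 318:
  d = 1: φ(1) · σ(318/1) = 1 · 648 = 648
  d = 2: φ(2) · σ(318/2) = 1 · 216 = 216
  d = 3: φ(3) · σ(318/3) = 2 · 162 = 324
  d = 6: φ(6) · σ(318/6) = 2 · 54 = 108
  d = 53: φ(53) · σ(318/53) = 52 · 12 = 624
  d = 106: φ(106) · σ(318/106) = 52 · 4 = 208
  d = 159: φ(159) · σ(318/159) = 104 · 3 = 312
  d = 318: φ(318) · σ(318/318) = 104 · 1 = 104
Summing: (φ * σ)(318) = 648 + 216 + 324 + 108 + 624 + 208 + 312 + 104 = 2544.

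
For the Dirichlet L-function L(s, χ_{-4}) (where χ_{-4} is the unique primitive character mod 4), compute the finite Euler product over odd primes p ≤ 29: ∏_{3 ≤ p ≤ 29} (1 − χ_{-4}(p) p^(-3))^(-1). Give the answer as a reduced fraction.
∏ = 332738560088645051275/343395528292159193088

The odd primes p ≤ 29 are [3, 5, 7, 11, 13, 17, 19, 23, 29]. For each, χ(p) = 1 if p ≡ 1 mod 4, χ(p) = −1 if p ≡ 3 mod 4. Taking (1 − χ(p)/p^3)^(-1) = p^3/(p^3 − χ(p)): (1 − (-1)/3^3)^(-1) · (1 − (1)/5^3)^(-1) · (1 − (-1)/7^3)^(-1) · (1 − (-1)/11^3)^(-1) · (1 − (1)/13^3)^(-1) · (1 − (1)/17^3)^(-1) · (1 − (-1)/19^3)^(-1) · (1 − (-1)/23^3)^(-1) · (1 − (1)/29^3)^(-1) = 332738560088645051275/343395528292159193088.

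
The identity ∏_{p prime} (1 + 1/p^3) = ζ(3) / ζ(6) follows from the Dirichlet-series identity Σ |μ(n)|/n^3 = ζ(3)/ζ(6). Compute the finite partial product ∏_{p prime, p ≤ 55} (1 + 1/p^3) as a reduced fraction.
∏ = 1193284353855226596885466673602596175872/1009953283877483663098780766542609340885

The primes p ≤ 55 are [2, 3, 5, 7, 11, 13, 17, 19, 23, 29, 31, 37, 41, 43, 47, 53]. For each, (1 + 1/p^3) = (p^3 + 1)/p^3. Multiplying these fractions over p ∈ [2, 3, 5, 7, 11, 13, 17, 19, 23, 29, 31, 37, 41, 43, 47, 53] gives 1193284353855226596885466673602596175872/1009953283877483663098780766542609340885. (In the limit P → ∞ this tends to ζ(3)/ζ(6).)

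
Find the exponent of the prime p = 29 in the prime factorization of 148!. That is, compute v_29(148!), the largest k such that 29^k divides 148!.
v_29(148!) = 5

Legendre's formula: v_p(n!) = Σ_{k ≥ 1} ⌊n / p^k⌋. For p = 29, n = 148, the terms are:
  ⌊148/29^1⌋ = ⌊148/29⌋ = 5
(the next term ⌊148/29^2⌋ = 0, terminating the sum). Summing: v_29(148!) = 5 = 5.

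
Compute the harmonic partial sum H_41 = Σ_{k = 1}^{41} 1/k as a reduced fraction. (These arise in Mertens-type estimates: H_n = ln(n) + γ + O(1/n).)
H_41 = 85691034670497533/19914562703599200

Direct summation: H_41 = 1 + 1/2 + ... + 1/41. The least common denominator is lcm(1, ..., 41) = 219060189739591200; over this denominator the numerator is 219060189739591200 + 109530094869795600 + 73020063246530400 + 54765047434897800 + 43812037947918240 + 36510031623265200 + 31294312819941600 + 27382523717448900 + 24340021082176800 + 21906018973959120 + 19914562703599200 + 18255015811632600 + 16850783826122400 + 15647156409970800 + 14604012649306080 + 13691261858724450 + 12885893514093600 + 12170010541088400 + 11529483670504800 + 10953009486979560 + 10431437606647200 + 9957281351799600 + 9524356075634400 + 9127507905816300 + 8762407589583648 + 8425391913061200 + 8113340360725600 + 7823578204985400 + 7553799646192800 + 7302006324653040 + 7066457733535200 + 6845630929362225 + 6638187567866400 + 6442946757046800 + 6258862563988320 + 6085005270544200 + 5920545668637600 + 5764741835252400 + 5616927942040800 + 5476504743489780 + 5342931457063200 = 942601381375472863, so H_41 = 942601381375472863/219060189739591200; reducing by gcd(942601381375472863, 219060189739591200) = 11 gives 85691034670497533/19914562703599200 ≈ 4.30293. (The PNT-adjacent estimate ln(41) + γ ≈ 4.29079 matches within O(1/n).)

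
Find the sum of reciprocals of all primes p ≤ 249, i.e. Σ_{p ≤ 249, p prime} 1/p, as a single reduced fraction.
Σ 1/p = 506873196134241441348690763593294873492730445394823722837469097176314709804649267964680634478659521/256041159035492609053110100510385311995538591998443060216114576417920917800321526504084465112487730

π(249) = 53, so the primes ≤ 249 are [2, 3, 5, 7, 11, 13, 17, 19, 23, 29, 31, 37, 41, 43, 47, 53, 59, 61, 67, 71, 73, 79, 83, 89, 97, 101, 103, 107, 109, 113, 127, 131, 137, 139, 149, 151, 157, 163, 167, 173, 179, 181, 191, 193, 197, 199, 211, 223, 227, 229, 233, 239, 241]. Summing 1/p over these primes: 506873196134241441348690763593294873492730445394823722837469097176314709804649267964680634478659521/256041159035492609053110100510385311995538591998443060216114576417920917800321526504084465112487730 ≈ 1.9797. Mertens estimate ln ln(249) + 0.2615 ≈ 1.9694.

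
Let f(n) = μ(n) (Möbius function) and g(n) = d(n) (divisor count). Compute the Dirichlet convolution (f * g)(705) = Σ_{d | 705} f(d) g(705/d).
(μ * d)(705) = 1

Divisors of 705: [1, 3, 5, 15, 47, 141, 235, 705]. For each d | 705:
  d = 1: μ(1) · d(705/1) = 1 · 8 = 8
  d = 3: μ(3) · d(705/3) = -1 · 4 = -4
  d = 5: μ(5) · d(705/5) = -1 · 4 = -4
  d = 15: μ(15) · d(705/15) = 1 · 2 = 2
  d = 47: μ(47) · d(705/47) = -1 · 4 = -4
  d = 141: μ(141) · d(705/141) = 1 · 2 = 2
  d = 235: μ(235) · d(705/235) = 1 · 2 = 2
  d = 705: μ(705) · d(705/705) = -1 · 1 = -1
Summing: (μ * d)(705) = 8 + -4 + -4 + 2 + -4 + 2 + 2 + -1 = 1.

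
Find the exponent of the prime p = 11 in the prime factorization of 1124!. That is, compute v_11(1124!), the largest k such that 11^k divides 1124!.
v_11(1124!) = 111

Legendre's formula: v_p(n!) = Σ_{k ≥ 1} ⌊n / p^k⌋. For p = 11, n = 1124, the terms are:
  ⌊1124/11^1⌋ = ⌊1124/11⌋ = 102
  ⌊1124/11^2⌋ = ⌊1124/121⌋ = 9
(the next term ⌊1124/11^3⌋ = 0, terminating the sum). Summing: v_11(1124!) = 102 + 9 = 111.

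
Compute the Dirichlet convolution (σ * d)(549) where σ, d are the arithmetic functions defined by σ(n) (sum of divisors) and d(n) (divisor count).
(σ * d)(549) = 1536

Divisors of 549: [1, 3, 9, 61, 183, 549]. For each d | 549:
  d = 1: σ(1) · d(549/1) = 1 · 6 = 6
  d = 3: σ(3) · d(549/3) = 4 · 4 = 16
  d = 9: σ(9) · d(549/9) = 13 · 2 = 26
  d = 61: σ(61) · d(549/61) = 62 · 3 = 186
  d = 183: σ(183) · d(549/183) = 248 · 2 = 496
  d = 549: σ(549) · d(549/549) = 806 · 1 = 806
Summing: (σ * d)(549) = 6 + 16 + 26 + 186 + 496 + 806 = 1536.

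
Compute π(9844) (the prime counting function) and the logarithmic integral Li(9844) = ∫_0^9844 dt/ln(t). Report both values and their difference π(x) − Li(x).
π(9844) = 1214;  Li(9844) ≈ 1229.19;  π(x) − Li(x) ≈ -15.19.

Direct count of primes ≤ 9844 gives π(9844) = 1214. Numerical evaluation of the logarithmic integral gives Li(9844) ≈ 1229.19. The difference π(x) − Li(x) ≈ -15.19 is typically negative for small/moderate x (Li(x) overestimates), though Littlewood's theorem shows this sign changes infinitely often.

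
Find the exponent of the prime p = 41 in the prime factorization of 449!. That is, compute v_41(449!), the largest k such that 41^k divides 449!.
v_41(449!) = 10

Legendre's formula: v_p(n!) = Σ_{k ≥ 1} ⌊n / p^k⌋. For p = 41, n = 449, the terms are:
  ⌊449/41^1⌋ = ⌊449/41⌋ = 10
(the next term ⌊449/41^2⌋ = 0, terminating the sum). Summing: v_41(449!) = 10 = 10.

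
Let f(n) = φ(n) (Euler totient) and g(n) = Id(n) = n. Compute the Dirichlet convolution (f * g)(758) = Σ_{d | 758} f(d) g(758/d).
(φ * Id)(758) = 2271

Divisors of 758: [1, 2, 379, 758]. For each d | 758:
  d = 1: φ(1) · Id(758/1) = 1 · 758 = 758
  d = 2: φ(2) · Id(758/2) = 1 · 379 = 379
  d = 379: φ(379) · Id(758/379) = 378 · 2 = 756
  d = 758: φ(758) · Id(758/758) = 378 · 1 = 378
Summing: (φ * Id)(758) = 758 + 379 + 756 + 378 = 2271.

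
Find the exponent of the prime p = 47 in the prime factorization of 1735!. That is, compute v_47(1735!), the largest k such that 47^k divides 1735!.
v_47(1735!) = 36

Legendre's formula: v_p(n!) = Σ_{k ≥ 1} ⌊n / p^k⌋. For p = 47, n = 1735, the terms are:
  ⌊1735/47^1⌋ = ⌊1735/47⌋ = 36
(the next term ⌊1735/47^2⌋ = 0, terminating the sum). Summing: v_47(1735!) = 36 = 36.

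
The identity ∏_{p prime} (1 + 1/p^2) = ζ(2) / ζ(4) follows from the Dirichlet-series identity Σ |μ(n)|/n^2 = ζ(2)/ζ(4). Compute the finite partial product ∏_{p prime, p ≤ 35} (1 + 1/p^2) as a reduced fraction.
∏ = 7292191856800000/4827887490090357

The primes p ≤ 35 are [2, 3, 5, 7, 11, 13, 17, 19, 23, 29, 31]. For each, (1 + 1/p^2) = (p^2 + 1)/p^2. Multiplying these fractions over p ∈ [2, 3, 5, 7, 11, 13, 17, 19, 23, 29, 31] gives 7292191856800000/4827887490090357. (In the limit P → ∞ this tends to ζ(2)/ζ(4).)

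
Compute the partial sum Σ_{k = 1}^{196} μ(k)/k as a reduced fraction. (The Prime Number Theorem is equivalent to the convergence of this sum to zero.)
Σ μ(k)/k = -43277238338814707352435871087729404219364080007991120795068950289487278357/2094340804123062964635950016266159511607730554966537454865305011530672742866

Values of μ(k) for 1 ≤ k ≤ 196: μ(1) = 1, μ(2) = -1, μ(3) = -1, μ(5) = -1, μ(6) = 1, μ(7) = -1, μ(10) = 1, μ(11) = -1, μ(13) = -1, μ(14) = 1, μ(15) = 1, μ(17) = -1, μ(19) = -1, μ(21) = 1, μ(22) = 1, μ(23) = -1, μ(26) = 1, μ(29) = -1, μ(30) = -1, μ(31) = -1, μ(33) = 1, μ(34) = 1, μ(35) = 1, μ(37) = -1, μ(38) = 1, μ(39) = 1, μ(41) = -1, μ(42) = -1, μ(43) = -1, μ(46) = 1, μ(47) = -1, μ(51) = 1, μ(53) = -1, μ(55) = 1, μ(57) = 1, μ(58) = 1, μ(59) = -1, μ(61) = -1, μ(62) = 1, μ(65) = 1, μ(66) = -1, μ(67) = -1, μ(69) = 1, μ(70) = -1, μ(71) = -1, μ(73) = -1, μ(74) = 1, μ(77) = 1, μ(78) = -1, μ(79) = -1, μ(82) = 1, μ(83) = -1, μ(85) = 1, μ(86) = 1, μ(87) = 1, μ(89) = -1, μ(91) = 1, μ(93) = 1, μ(94) = 1, μ(95) = 1, μ(97) = -1, μ(101) = -1, μ(102) = -1, μ(103) = -1, μ(105) = -1, μ(106) = 1, μ(107) = -1, μ(109) = -1, μ(110) = -1, μ(111) = 1, μ(113) = -1, μ(114) = -1, μ(115) = 1, μ(118) = 1, μ(119) = 1, μ(122) = 1, μ(123) = 1, μ(127) = -1, μ(129) = 1, μ(130) = -1, μ(131) = -1, μ(133) = 1, μ(134) = 1, μ(137) = -1, μ(138) = -1, μ(139) = -1, μ(141) = 1, μ(142) = 1, μ(143) = 1, μ(145) = 1, μ(146) = 1, μ(149) = -1, μ(151) = -1, μ(154) = -1, μ(155) = 1, μ(157) = -1, μ(158) = 1, μ(159) = 1, μ(161) = 1, μ(163) = -1, μ(165) = -1, μ(166) = 1, μ(167) = -1, μ(170) = -1, μ(173) = -1, μ(174) = -1, μ(177) = 1, μ(178) = 1, μ(179) = -1, μ(181) = -1, μ(182) = -1, μ(183) = 1, μ(185) = 1, μ(186) = -1, μ(187) = 1, μ(190) = -1, μ(191) = -1, μ(193) = -1, μ(194) = 1, μ(195) = -1, with μ = 0 on non-squarefree integers. Summing μ(k)/k for k where μ(k) ≠ 0 gives -43277238338814707352435871087729404219364080007991120795068950289487278357/2094340804123062964635950016266159511607730554966537454865305011530672742866 ≈ -0.0207. (PNT ⟺ this sum → 0 as n → ∞.)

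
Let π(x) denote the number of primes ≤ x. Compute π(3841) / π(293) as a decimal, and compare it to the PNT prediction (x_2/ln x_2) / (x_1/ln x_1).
π(3841)/π(293) = 532/62 ≈ 8.5806;  PNT prediction ≈ 9.0220.

π(293) = 62 and π(3841) = 532, so π(3841)/π(293) ≈ 8.5806. The PNT-predicted ratio is (3841/ln(3841)) / (293/ln(293)) ≈ 9.0220. The two agree to within a few percent, as expected.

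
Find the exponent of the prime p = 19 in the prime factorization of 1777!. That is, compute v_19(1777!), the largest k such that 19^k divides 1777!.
v_19(1777!) = 97

Legendre's formula: v_p(n!) = Σ_{k ≥ 1} ⌊n / p^k⌋. For p = 19, n = 1777, the terms are:
  ⌊1777/19^1⌋ = ⌊1777/19⌋ = 93
  ⌊1777/19^2⌋ = ⌊1777/361⌋ = 4
(the next term ⌊1777/19^3⌋ = 0, terminating the sum). Summing: v_19(1777!) = 93 + 4 = 97.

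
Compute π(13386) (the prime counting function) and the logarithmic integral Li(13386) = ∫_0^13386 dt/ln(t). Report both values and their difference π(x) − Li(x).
π(13386) = 1587;  Li(13386) ≈ 1607.79;  π(x) − Li(x) ≈ -20.79.

Direct count of primes ≤ 13386 gives π(13386) = 1587. Numerical evaluation of the logarithmic integral gives Li(13386) ≈ 1607.79. The difference π(x) − Li(x) ≈ -20.79 is typically negative for small/moderate x (Li(x) overestimates), though Littlewood's theorem shows this sign changes infinitely often.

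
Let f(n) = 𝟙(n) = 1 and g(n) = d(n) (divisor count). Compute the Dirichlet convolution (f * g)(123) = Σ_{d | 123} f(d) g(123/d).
(𝟙 * d)(123) = 9

Divisors of 123: [1, 3, 41, 123]. For each d | 123:
  d = 1: 𝟙(1) · d(123/1) = 1 · 4 = 4
  d = 3: 𝟙(3) · d(123/3) = 1 · 2 = 2
  d = 41: 𝟙(41) · d(123/41) = 1 · 2 = 2
  d = 123: 𝟙(123) · d(123/123) = 1 · 1 = 1
Summing: (𝟙 * d)(123) = 4 + 2 + 2 + 1 = 9.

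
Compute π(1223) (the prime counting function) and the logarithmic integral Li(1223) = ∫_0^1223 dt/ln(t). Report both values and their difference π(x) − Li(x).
π(1223) = 200;  Li(1223) ≈ 209.42;  π(x) − Li(x) ≈ -9.42.

Direct count of primes ≤ 1223 gives π(1223) = 200. Numerical evaluation of the logarithmic integral gives Li(1223) ≈ 209.42. The difference π(x) − Li(x) ≈ -9.42 is typically negative for small/moderate x (Li(x) overestimates), though Littlewood's theorem shows this sign changes infinitely often.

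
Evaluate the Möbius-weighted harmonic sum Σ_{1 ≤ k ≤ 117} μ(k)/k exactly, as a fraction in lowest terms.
Σ μ(k)/k = -11695632086357284237991577642263648122717789/451572209148822968402074375593480892761066957

Values of μ(k) for 1 ≤ k ≤ 117: μ(1) = 1, μ(2) = -1, μ(3) = -1, μ(5) = -1, μ(6) = 1, μ(7) = -1, μ(10) = 1, μ(11) = -1, μ(13) = -1, μ(14) = 1, μ(15) = 1, μ(17) = -1, μ(19) = -1, μ(21) = 1, μ(22) = 1, μ(23) = -1, μ(26) = 1, μ(29) = -1, μ(30) = -1, μ(31) = -1, μ(33) = 1, μ(34) = 1, μ(35) = 1, μ(37) = -1, μ(38) = 1, μ(39) = 1, μ(41) = -1, μ(42) = -1, μ(43) = -1, μ(46) = 1, μ(47) = -1, μ(51) = 1, μ(53) = -1, μ(55) = 1, μ(57) = 1, μ(58) = 1, μ(59) = -1, μ(61) = -1, μ(62) = 1, μ(65) = 1, μ(66) = -1, μ(67) = -1, μ(69) = 1, μ(70) = -1, μ(71) = -1, μ(73) = -1, μ(74) = 1, μ(77) = 1, μ(78) = -1, μ(79) = -1, μ(82) = 1, μ(83) = -1, μ(85) = 1, μ(86) = 1, μ(87) = 1, μ(89) = -1, μ(91) = 1, μ(93) = 1, μ(94) = 1, μ(95) = 1, μ(97) = -1, μ(101) = -1, μ(102) = -1, μ(103) = -1, μ(105) = -1, μ(106) = 1, μ(107) = -1, μ(109) = -1, μ(110) = -1, μ(111) = 1, μ(113) = -1, μ(114) = -1, μ(115) = 1, with μ = 0 on non-squarefree integers. Summing μ(k)/k for k where μ(k) ≠ 0 gives -11695632086357284237991577642263648122717789/451572209148822968402074375593480892761066957 ≈ -0.0259. (PNT ⟺ this sum → 0 as n → ∞.)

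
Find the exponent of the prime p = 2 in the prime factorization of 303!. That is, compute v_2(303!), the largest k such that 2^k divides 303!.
v_2(303!) = 297

Legendre's formula: v_p(n!) = Σ_{k ≥ 1} ⌊n / p^k⌋. For p = 2, n = 303, the terms are:
  ⌊303/2^1⌋ = ⌊303/2⌋ = 151
  ⌊303/2^2⌋ = ⌊303/4⌋ = 75
  ⌊303/2^3⌋ = ⌊303/8⌋ = 37
  ⌊303/2^4⌋ = ⌊303/16⌋ = 18
  ⌊303/2^5⌋ = ⌊303/32⌋ = 9
  ⌊303/2^6⌋ = ⌊303/64⌋ = 4
  ⌊303/2^7⌋ = ⌊303/128⌋ = 2
  ⌊303/2^8⌋ = ⌊303/256⌋ = 1
(the next term ⌊303/2^9⌋ = 0, terminating the sum). Summing: v_2(303!) = 151 + 75 + 37 + 18 + 9 + 4 + 2 + 1 = 297.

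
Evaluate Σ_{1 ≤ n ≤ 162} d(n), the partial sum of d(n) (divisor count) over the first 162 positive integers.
Σ_{n ≤ 162} d(n) = 856

Compute d(n) for each 1 ≤ n ≤ 162: d(1) = 1, d(2) = 2, d(3) = 2, d(4) = 3, d(5) = 2, d(6) = 4, d(7) = 2, d(8) = 4, d(9) = 3, d(10) = 4, d(11) = 2, d(12) = 6, d(13) = 2, d(14) = 4, d(15) = 4, d(16) = 5, d(17) = 2, d(18) = 6, d(19) = 2, d(20) = 6, d(21) = 4, d(22) = 4, d(23) = 2, d(24) = 8, d(25) = 3, d(26) = 4, d(27) = 4, d(28) = 6, d(29) = 2, d(30) = 8, d(31) = 2, d(32) = 6, d(33) = 4, d(34) = 4, d(35) = 4, d(36) = 9, d(37) = 2, d(38) = 4, d(39) = 4, d(40) = 8, d(41) = 2, d(42) = 8, d(43) = 2, d(44) = 6, d(45) = 6, d(46) = 4, d(47) = 2, d(48) = 10, d(49) = 3, d(50) = 6, d(51) = 4, d(52) = 6, d(53) = 2, d(54) = 8, d(55) = 4, d(56) = 8, d(57) = 4, d(58) = 4, d(59) = 2, d(60) = 12, d(61) = 2, d(62) = 4, d(63) = 6, d(64) = 7, d(65) = 4, d(66) = 8, d(67) = 2, d(68) = 6, d(69) = 4, d(70) = 8, d(71) = 2, d(72) = 12, d(73) = 2, d(74) = 4, d(75) = 6, d(76) = 6, d(77) = 4, d(78) = 8, d(79) = 2, d(80) = 10, d(81) = 5, d(82) = 4, d(83) = 2, d(84) = 12, d(85) = 4, d(86) = 4, d(87) = 4, d(88) = 8, d(89) = 2, d(90) = 12, d(91) = 4, d(92) = 6, d(93) = 4, d(94) = 4, d(95) = 4, d(96) = 12, d(97) = 2, d(98) = 6, d(99) = 6, d(100) = 9, d(101) = 2, d(102) = 8, d(103) = 2, d(104) = 8, d(105) = 8, d(106) = 4, d(107) = 2, d(108) = 12, d(109) = 2, d(110) = 8, d(111) = 4, d(112) = 10, d(113) = 2, d(114) = 8, d(115) = 4, d(116) = 6, d(117) = 6, d(118) = 4, d(119) = 4, d(120) = 16, d(121) = 3, d(122) = 4, d(123) = 4, d(124) = 6, d(125) = 4, d(126) = 12, d(127) = 2, d(128) = 8, d(129) = 4, d(130) = 8, d(131) = 2, d(132) = 12, d(133) = 4, d(134) = 4, d(135) = 8, d(136) = 8, d(137) = 2, d(138) = 8, d(139) = 2, d(140) = 12, d(141) = 4, d(142) = 4, d(143) = 4, d(144) = 15, d(145) = 4, d(146) = 4, d(147) = 6, d(148) = 6, d(149) = 2, d(150) = 12, d(151) = 2, d(152) = 8, d(153) = 6, d(154) = 8, d(155) = 4, d(156) = 12, d(157) = 2, d(158) = 4, d(159) = 4, d(160) = 12, d(161) = 4, d(162) = 10. Summing all 162 values: 856. (Dirichlet's divisor formula: Σ_{n ≤ x} d(n) = x ln(x) + (2γ − 1) x + O(√x). For x = 162, the asymptotic estimate is ≈ 849.21.)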